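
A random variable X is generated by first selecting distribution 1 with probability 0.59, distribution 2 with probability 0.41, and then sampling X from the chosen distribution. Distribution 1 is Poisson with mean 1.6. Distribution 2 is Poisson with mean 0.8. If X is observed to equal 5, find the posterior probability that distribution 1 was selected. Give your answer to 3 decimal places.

Likelihoods P(X=5 | ·): 1: 0.017642; 2: 0.00122697.
Posterior ∝ prior × likelihood. Numerator for 1: 0.59·0.017642 = 0.0104088.
Normalizing constant: 0.59·0.017642 + 0.41·0.00122697 = 0.0109118.
P(1 | observation) = 0.0104088 / 0.0109118 = 0.953898.

0.954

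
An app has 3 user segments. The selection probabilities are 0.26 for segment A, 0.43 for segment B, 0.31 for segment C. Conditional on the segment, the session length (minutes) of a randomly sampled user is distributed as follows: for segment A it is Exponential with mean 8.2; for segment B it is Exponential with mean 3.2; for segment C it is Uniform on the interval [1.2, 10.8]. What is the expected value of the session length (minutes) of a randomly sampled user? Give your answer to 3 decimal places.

Component means — A: 8.2; B: 3.2; C: 6.
E[X] = 0.26·8.2 + 0.43·3.2 + 0.31·6 = 5.368.

5.368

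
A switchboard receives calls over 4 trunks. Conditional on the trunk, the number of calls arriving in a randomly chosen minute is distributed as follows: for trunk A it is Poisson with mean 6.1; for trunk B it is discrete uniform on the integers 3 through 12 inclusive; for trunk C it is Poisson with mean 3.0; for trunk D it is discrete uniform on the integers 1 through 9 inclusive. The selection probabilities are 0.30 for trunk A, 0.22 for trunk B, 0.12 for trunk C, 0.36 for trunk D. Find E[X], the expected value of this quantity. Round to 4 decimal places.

Component means — A: 6.1; B: 7.5; C: 3; D: 5.
E[X] = 0.3·6.1 + 0.22·7.5 + 0.12·3 + 0.36·5 = 5.64.

5.6400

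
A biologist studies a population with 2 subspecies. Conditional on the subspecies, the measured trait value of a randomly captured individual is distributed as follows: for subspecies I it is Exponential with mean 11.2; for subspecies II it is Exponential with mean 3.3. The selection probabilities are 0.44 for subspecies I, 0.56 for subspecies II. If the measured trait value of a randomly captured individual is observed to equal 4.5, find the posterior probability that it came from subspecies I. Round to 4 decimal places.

Likelihoods f(4.5 | ·): I: 0.0597432; II: 0.0774937.
Posterior ∝ prior × likelihood. Numerator for I: 0.44·0.0597432 = 0.026287.
Normalizing constant: 0.44·0.0597432 + 0.56·0.0774937 = 0.0696835.
P(I | observation) = 0.026287 / 0.0696835 = 0.377235.

0.3772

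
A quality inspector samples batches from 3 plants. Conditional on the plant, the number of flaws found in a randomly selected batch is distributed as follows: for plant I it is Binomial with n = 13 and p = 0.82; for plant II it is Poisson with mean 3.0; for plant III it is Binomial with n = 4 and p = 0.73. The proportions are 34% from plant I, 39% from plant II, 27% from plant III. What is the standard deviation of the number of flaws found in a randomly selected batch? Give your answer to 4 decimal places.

3.9135

Per component, I: μ=10.66, E[X²]=115.554; II: μ=3, E[X²]=12; III: μ=2.92, E[X²]=9.3148.
E[X] = 0.34·10.66 + 0.39·3 + 0.27·2.92 = 5.5828.
E[X²] = 0.34·115.554 + 0.39·12 + 0.27·9.3148 = 46.4835.
Var(X) = E[X²] − (E[X])² = 46.4835 − 31.1677 = 15.3158.
SD(X) = √15.3158 = 3.91355.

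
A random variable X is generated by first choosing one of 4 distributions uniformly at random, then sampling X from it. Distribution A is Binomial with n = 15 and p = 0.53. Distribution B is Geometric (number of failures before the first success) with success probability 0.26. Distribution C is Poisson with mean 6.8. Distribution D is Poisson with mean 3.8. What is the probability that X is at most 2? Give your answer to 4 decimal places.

Conditional on each component, P(X ≤ 2): A: 0.00182681; B: 0.594776; C: 0.0344379; D: 0.268897.
By total probability, P(X ≤ 2) = 0.25·0.00182681 + 0.25·0.594776 + 0.25·0.0344379 + 0.25·0.268897 = 0.224984.

0.2250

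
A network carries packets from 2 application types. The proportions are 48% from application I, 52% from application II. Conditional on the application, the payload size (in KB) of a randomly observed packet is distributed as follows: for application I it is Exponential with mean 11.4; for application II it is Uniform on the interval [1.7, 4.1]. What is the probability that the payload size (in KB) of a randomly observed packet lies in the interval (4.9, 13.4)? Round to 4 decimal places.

Conditional on each application, P(4.9 < X < 13.4): I: 0.34194; II: 0.
By total probability, P(4.9 < X < 13.4) = 0.48·0.34194 + 0.52·0 = 0.164131.

0.1641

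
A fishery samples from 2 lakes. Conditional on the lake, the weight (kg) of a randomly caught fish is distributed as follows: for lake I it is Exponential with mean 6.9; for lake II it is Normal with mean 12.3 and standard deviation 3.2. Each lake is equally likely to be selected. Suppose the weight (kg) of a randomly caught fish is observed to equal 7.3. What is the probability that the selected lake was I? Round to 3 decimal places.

0.578

Likelihoods f(7.3 | ·): I: 0.050313; II: 0.0367803.
Posterior ∝ prior × likelihood. Numerator for I: 0.5·0.050313 = 0.0251565.
Normalizing constant: 0.5·0.050313 + 0.5·0.0367803 = 0.0435466.
P(I | observation) = 0.0251565 / 0.0435466 = 0.577691.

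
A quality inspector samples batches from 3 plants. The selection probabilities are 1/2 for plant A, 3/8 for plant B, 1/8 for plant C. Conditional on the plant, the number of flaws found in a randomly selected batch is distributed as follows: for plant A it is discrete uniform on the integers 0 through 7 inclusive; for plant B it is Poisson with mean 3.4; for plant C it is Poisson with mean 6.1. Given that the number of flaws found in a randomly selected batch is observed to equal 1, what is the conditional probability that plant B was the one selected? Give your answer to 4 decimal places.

Likelihoods P(X=1 | ·): A: 0.125; B: 0.113469; C: 0.0136815.
Posterior ∝ prior × likelihood. Numerator for B: 0.375·0.113469 = 0.0425509.
Normalizing constant: 0.5·0.125 + 0.375·0.113469 + 0.125·0.0136815 = 0.106761.
P(B | observation) = 0.0425509 / 0.106761 = 0.398562.

0.3986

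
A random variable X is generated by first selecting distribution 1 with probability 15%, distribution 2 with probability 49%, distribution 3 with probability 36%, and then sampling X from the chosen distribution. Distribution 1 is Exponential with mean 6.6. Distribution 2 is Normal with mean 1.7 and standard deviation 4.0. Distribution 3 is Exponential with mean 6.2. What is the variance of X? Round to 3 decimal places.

Per component, 1: μ=6.6, E[X²]=87.12; 2: μ=1.7, E[X²]=18.89; 3: μ=6.2, E[X²]=76.88.
E[X] = 0.15·6.6 + 0.49·1.7 + 0.36·6.2 = 4.055.
E[X²] = 0.15·87.12 + 0.49·18.89 + 0.36·76.88 = 50.0009.
Var(X) = E[X²] − (E[X])² = 50.0009 − 16.443 = 33.5579.

33.558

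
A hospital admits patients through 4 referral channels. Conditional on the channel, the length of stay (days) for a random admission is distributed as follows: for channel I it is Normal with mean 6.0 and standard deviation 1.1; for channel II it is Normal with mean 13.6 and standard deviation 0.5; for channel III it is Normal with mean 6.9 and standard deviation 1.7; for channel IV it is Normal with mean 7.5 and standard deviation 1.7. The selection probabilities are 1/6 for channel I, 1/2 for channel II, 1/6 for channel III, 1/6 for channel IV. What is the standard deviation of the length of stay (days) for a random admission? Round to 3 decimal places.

3.611

Per component, I: μ=6, E[X²]=37.21; II: μ=13.6, E[X²]=185.21; III: μ=6.9, E[X²]=50.5; IV: μ=7.5, E[X²]=59.14.
E[X] = 0.166667·6 + 0.5·13.6 + 0.166667·6.9 + 0.166667·7.5 = 10.2.
E[X²] = 0.166667·37.21 + 0.5·185.21 + 0.166667·50.5 + 0.166667·59.14 = 117.08.
Var(X) = E[X²] − (E[X])² = 117.08 − 104.04 = 13.04.
SD(X) = √13.04 = 3.61109.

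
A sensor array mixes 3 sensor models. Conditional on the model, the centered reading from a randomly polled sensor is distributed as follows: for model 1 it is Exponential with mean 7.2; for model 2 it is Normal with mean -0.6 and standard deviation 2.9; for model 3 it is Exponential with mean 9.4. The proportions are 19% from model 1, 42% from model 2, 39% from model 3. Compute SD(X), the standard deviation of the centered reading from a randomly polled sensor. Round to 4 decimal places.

Per component, 1: μ=7.2, E[X²]=103.68; 2: μ=-0.6, E[X²]=8.77; 3: μ=9.4, E[X²]=176.72.
E[X] = 0.19·7.2 + 0.42·-0.6 + 0.39·9.4 = 4.782.
E[X²] = 0.19·103.68 + 0.42·8.77 + 0.39·176.72 = 92.3034.
Var(X) = E[X²] − (E[X])² = 92.3034 − 22.8675 = 69.4359.
SD(X) = √69.4359 = 8.33282.

8.3328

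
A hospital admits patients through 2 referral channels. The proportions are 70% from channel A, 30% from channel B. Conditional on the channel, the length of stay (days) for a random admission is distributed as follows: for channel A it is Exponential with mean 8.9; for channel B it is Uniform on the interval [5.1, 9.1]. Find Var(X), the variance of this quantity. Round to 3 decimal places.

56.527

Per component, A: μ=8.9, E[X²]=158.42; B: μ=7.1, E[X²]=51.7433.
E[X] = 0.7·8.9 + 0.3·7.1 = 8.36.
E[X²] = 0.7·158.42 + 0.3·51.7433 = 126.417.
Var(X) = E[X²] − (E[X])² = 126.417 − 69.8896 = 56.5274.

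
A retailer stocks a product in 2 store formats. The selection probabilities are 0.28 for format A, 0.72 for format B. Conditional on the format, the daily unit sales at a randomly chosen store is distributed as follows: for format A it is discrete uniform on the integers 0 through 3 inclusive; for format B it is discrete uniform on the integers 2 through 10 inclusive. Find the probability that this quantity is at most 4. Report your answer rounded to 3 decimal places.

0.520

Conditional on each format, P(X ≤ 4): A: 1; B: 0.333333.
By total probability, P(X ≤ 4) = 0.28·1 + 0.72·0.333333 = 0.52.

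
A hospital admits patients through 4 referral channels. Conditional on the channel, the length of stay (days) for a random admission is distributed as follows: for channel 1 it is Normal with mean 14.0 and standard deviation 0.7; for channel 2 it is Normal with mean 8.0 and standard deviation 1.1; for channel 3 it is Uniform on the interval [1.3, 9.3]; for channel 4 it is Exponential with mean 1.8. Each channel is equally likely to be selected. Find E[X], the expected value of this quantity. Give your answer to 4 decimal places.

7.2750

Component means — 1: 14; 2: 8; 3: 5.3; 4: 1.8.
E[X] = 0.25·14 + 0.25·8 + 0.25·5.3 + 0.25·1.8 = 7.275.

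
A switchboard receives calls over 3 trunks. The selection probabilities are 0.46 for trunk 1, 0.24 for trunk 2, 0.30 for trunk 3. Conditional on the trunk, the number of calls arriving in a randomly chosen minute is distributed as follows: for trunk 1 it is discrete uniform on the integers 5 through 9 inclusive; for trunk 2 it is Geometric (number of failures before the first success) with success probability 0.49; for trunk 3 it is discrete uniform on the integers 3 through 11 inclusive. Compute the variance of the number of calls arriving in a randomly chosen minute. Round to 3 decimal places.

Per component, 1: μ=7, E[X²]=51; 2: μ=1.04082, E[X²]=3.20741; 3: μ=7, E[X²]=55.6667.
E[X] = 0.46·7 + 0.24·1.04082 + 0.3·7 = 5.5698.
E[X²] = 0.46·51 + 0.24·3.20741 + 0.3·55.6667 = 40.9298.
Var(X) = E[X²] − (E[X])² = 40.9298 − 31.0226 = 9.90715.

9.907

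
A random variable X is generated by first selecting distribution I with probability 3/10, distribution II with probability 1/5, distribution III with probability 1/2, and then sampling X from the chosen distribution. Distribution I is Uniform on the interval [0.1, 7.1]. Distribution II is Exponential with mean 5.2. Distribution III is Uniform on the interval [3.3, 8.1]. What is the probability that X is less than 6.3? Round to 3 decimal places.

0.719

Conditional on each component, P(X < 6.3): I: 0.885714; II: 0.702261; III: 0.625.
By total probability, P(X < 6.3) = 0.3·0.885714 + 0.2·0.702261 + 0.5·0.625 = 0.718667.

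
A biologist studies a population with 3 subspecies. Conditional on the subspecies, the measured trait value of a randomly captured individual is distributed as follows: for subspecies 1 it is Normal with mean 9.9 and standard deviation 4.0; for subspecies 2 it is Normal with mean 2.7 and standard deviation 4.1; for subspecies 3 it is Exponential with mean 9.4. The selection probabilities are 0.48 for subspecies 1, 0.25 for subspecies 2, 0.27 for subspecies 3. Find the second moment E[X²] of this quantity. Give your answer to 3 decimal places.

108.464

For each component E[X²] = Var + (mean)², giving 1: 114.01; 2: 24.1; 3: 176.72.
Overall E[X²] = 0.48·114.01 + 0.25·24.1 + 0.27·176.72 = 108.464.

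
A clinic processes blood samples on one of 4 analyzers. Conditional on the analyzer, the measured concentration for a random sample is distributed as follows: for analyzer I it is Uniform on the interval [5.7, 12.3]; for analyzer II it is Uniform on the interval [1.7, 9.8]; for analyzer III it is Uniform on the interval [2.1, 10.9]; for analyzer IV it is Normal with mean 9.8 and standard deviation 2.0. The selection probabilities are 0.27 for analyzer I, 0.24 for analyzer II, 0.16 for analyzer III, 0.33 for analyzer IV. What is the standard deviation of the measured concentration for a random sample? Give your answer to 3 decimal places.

2.748

Per component, I: μ=9, E[X²]=84.63; II: μ=5.75, E[X²]=38.53; III: μ=6.5, E[X²]=48.7033; IV: μ=9.8, E[X²]=100.04.
E[X] = 0.27·9 + 0.24·5.75 + 0.16·6.5 + 0.33·9.8 = 8.084.
E[X²] = 0.27·84.63 + 0.24·38.53 + 0.16·48.7033 + 0.33·100.04 = 72.903.
Var(X) = E[X²] − (E[X])² = 72.903 − 65.3511 = 7.55198.
SD(X) = √7.55198 = 2.74809.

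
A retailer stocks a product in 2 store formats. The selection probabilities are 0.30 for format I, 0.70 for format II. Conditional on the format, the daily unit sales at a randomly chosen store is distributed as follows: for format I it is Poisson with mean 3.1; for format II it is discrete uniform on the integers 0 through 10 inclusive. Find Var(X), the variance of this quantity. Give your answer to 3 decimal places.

8.688

Per component, I: μ=3.1, E[X²]=12.71; II: μ=5, E[X²]=35.
E[X] = 0.3·3.1 + 0.7·5 = 4.43.
E[X²] = 0.3·12.71 + 0.7·35 = 28.313.
Var(X) = E[X²] − (E[X])² = 28.313 − 19.6249 = 8.6881.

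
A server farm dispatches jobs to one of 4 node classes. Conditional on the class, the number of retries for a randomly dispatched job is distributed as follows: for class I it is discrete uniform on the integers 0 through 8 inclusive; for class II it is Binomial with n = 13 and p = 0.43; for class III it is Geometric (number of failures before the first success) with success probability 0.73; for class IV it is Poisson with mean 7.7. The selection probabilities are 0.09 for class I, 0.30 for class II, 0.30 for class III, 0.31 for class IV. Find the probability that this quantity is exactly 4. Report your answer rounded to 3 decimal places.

0.078

Conditional on each class, P(X = 4): I: 0.111111; II: 0.155258; III: 0.00387952; IV: 0.0663261.
By total probability, P(X = 4) = 0.09·0.111111 + 0.3·0.155258 + 0.3·0.00387952 + 0.31·0.0663261 = 0.0783023.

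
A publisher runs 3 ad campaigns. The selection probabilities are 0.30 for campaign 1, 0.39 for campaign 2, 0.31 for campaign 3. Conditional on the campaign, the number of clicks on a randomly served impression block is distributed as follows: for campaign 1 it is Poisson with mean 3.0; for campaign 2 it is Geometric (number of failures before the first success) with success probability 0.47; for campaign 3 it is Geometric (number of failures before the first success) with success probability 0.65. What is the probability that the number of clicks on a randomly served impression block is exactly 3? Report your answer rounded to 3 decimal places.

0.103

Conditional on each campaign, P(X = 3): 1: 0.224042; 2: 0.0699722; 3: 0.0278687.
By total probability, P(X = 3) = 0.3·0.224042 + 0.39·0.0699722 + 0.31·0.0278687 = 0.103141.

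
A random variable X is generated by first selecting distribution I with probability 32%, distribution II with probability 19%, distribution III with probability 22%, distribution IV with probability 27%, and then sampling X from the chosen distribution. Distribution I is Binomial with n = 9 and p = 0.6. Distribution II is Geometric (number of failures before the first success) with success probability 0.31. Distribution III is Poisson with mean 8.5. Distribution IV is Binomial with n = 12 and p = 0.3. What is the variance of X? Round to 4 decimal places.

9.3434

Per component, I: μ=5.4, E[X²]=31.32; II: μ=2.22581, E[X²]=12.1342; III: μ=8.5, E[X²]=80.75; IV: μ=3.6, E[X²]=15.48.
E[X] = 0.32·5.4 + 0.19·2.22581 + 0.22·8.5 + 0.27·3.6 = 4.9929.
E[X²] = 0.32·31.32 + 0.19·12.1342 + 0.22·80.75 + 0.27·15.48 = 34.2725.
Var(X) = E[X²] − (E[X])² = 34.2725 − 24.9291 = 9.34342.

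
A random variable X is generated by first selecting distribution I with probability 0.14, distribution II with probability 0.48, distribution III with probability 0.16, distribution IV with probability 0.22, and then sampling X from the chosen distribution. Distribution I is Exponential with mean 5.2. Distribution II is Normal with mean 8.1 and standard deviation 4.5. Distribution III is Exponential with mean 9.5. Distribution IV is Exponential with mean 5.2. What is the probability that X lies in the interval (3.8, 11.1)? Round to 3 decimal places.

0.466

Conditional on each component, P(3.8 < X < 11.1): I: 0.363248; II: 0.577859; III: 0.359463; IV: 0.363248.
By total probability, P(3.8 < X < 11.1) = 0.14·0.363248 + 0.48·0.577859 + 0.16·0.359463 + 0.22·0.363248 = 0.465656.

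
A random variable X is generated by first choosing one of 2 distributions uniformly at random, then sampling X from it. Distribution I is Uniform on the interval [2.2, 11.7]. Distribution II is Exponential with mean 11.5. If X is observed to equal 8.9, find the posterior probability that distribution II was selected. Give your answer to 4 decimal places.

Likelihoods f(8.9 | ·): I: 0.105263; II: 0.0401048.
Posterior ∝ prior × likelihood. Numerator for II: 0.5·0.0401048 = 0.0200524.
Normalizing constant: 0.5·0.105263 + 0.5·0.0401048 = 0.072684.
P(II | observation) = 0.0200524 / 0.072684 = 0.275885.

0.2759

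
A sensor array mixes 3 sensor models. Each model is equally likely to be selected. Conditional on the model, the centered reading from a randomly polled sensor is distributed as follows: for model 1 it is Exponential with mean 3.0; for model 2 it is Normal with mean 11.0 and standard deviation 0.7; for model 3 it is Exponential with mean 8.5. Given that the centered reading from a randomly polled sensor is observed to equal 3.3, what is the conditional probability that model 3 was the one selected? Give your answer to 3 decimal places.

0.418

Likelihoods f(3.3 | ·): 1: 0.110957; 2: 3.02688e-27; 3: 0.0797944.
Posterior ∝ prior × likelihood. Numerator for 3: 0.333333·0.0797944 = 0.0265981.
Normalizing constant: 0.333333·0.110957 + 0.333333·3.02688e-27 + 0.333333·0.0797944 = 0.0635838.
P(3 | observation) = 0.0265981 / 0.0635838 = 0.418316.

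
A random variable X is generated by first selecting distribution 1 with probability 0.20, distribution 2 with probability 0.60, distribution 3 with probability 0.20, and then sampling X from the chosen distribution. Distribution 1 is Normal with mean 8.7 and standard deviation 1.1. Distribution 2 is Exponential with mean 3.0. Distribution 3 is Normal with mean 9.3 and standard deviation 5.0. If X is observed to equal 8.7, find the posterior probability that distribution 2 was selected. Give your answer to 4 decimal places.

Likelihoods f(8.7 | ·): 1: 0.362675; 2: 0.0183411; 3: 0.079216.
Posterior ∝ prior × likelihood. Numerator for 2: 0.6·0.0183411 = 0.0110046.
Normalizing constant: 0.2·0.362675 + 0.6·0.0183411 + 0.2·0.079216 = 0.0993828.
P(2 | observation) = 0.0110046 / 0.0993828 = 0.11073.

0.1107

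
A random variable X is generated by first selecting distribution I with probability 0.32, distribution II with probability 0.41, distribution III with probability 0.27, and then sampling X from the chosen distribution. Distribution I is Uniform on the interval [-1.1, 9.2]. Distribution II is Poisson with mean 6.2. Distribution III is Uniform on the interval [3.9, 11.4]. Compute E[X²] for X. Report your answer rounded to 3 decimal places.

43.447

For each component E[X²] = Var + (mean)², giving I: 25.2433; II: 44.64; III: 63.21.
Overall E[X²] = 0.32·25.2433 + 0.41·44.64 + 0.27·63.21 = 43.447.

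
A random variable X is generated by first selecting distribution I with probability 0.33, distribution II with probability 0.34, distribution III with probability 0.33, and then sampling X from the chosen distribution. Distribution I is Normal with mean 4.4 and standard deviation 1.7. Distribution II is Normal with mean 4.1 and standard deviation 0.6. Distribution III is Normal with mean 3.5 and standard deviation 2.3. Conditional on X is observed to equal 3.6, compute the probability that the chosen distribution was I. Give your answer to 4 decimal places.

Likelihoods f(3.6 | ·): I: 0.210074; II: 0.469853; III: 0.173289.
Posterior ∝ prior × likelihood. Numerator for I: 0.33·0.210074 = 0.0693246.
Normalizing constant: 0.33·0.210074 + 0.34·0.469853 + 0.33·0.173289 = 0.28626.
P(I | observation) = 0.0693246 / 0.28626 = 0.242173.

0.2422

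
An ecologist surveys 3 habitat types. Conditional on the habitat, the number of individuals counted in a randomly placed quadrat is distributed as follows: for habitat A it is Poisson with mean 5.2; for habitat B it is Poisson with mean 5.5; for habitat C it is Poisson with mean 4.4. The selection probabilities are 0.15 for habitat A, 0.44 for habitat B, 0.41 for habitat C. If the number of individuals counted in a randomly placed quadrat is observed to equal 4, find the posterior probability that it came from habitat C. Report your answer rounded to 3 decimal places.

Likelihoods P(X=4 | ·): A: 0.168063; B: 0.155819; C: 0.191736.
Posterior ∝ prior × likelihood. Numerator for C: 0.41·0.191736 = 0.0786118.
Normalizing constant: 0.15·0.168063 + 0.44·0.155819 + 0.41·0.191736 = 0.172381.
P(C | observation) = 0.0786118 / 0.172381 = 0.456034.

0.456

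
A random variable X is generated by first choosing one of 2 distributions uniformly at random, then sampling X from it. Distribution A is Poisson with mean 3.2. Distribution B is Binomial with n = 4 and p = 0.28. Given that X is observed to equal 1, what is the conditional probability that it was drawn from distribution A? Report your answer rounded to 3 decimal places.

Likelihoods P(X=1 | ·): A: 0.130439; B: 0.418038.
Posterior ∝ prior × likelihood. Numerator for A: 0.5·0.130439 = 0.0652195.
Normalizing constant: 0.5·0.130439 + 0.5·0.418038 = 0.274238.
P(A | observation) = 0.0652195 / 0.274238 = 0.237821.

0.238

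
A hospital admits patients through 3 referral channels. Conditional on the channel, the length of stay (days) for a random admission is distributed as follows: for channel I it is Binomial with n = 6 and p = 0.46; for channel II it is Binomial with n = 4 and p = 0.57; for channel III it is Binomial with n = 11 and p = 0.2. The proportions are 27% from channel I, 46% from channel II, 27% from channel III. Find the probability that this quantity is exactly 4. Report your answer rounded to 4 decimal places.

0.1313

Conditional on each channel, P(X = 4): I: 0.195844; II: 0.10556; III: 0.11073.
By total probability, P(X = 4) = 0.27·0.195844 + 0.46·0.10556 + 0.27·0.11073 = 0.131332.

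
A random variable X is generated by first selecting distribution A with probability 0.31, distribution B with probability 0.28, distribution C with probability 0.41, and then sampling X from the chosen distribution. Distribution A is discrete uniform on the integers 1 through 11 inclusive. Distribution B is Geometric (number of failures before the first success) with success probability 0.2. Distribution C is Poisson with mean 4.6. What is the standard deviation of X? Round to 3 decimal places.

Per component, A: μ=6, E[X²]=46; B: μ=4, E[X²]=36; C: μ=4.6, E[X²]=25.76.
E[X] = 0.31·6 + 0.28·4 + 0.41·4.6 = 4.866.
E[X²] = 0.31·46 + 0.28·36 + 0.41·25.76 = 34.9016.
Var(X) = E[X²] − (E[X])² = 34.9016 − 23.678 = 11.2236.
SD(X) = √11.2236 = 3.35017.

3.350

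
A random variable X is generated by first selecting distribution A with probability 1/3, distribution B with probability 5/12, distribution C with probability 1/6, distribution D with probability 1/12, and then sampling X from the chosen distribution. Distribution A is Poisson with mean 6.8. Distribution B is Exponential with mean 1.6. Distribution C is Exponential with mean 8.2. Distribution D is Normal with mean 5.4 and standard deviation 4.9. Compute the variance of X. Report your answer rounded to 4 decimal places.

Per component, A: μ=6.8, E[X²]=53.04; B: μ=1.6, E[X²]=5.12; C: μ=8.2, E[X²]=134.48; D: μ=5.4, E[X²]=53.17.
E[X] = 0.333333·6.8 + 0.416667·1.6 + 0.166667·8.2 + 0.0833333·5.4 = 4.75.
E[X²] = 0.333333·53.04 + 0.416667·5.12 + 0.166667·134.48 + 0.0833333·53.17 = 46.6575.
Var(X) = E[X²] − (E[X])² = 46.6575 − 22.5625 = 24.095.

24.0950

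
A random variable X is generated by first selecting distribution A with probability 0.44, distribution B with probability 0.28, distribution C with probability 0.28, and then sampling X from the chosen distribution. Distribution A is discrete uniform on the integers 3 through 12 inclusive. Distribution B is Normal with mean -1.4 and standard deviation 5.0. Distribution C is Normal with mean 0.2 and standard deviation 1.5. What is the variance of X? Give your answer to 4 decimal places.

Per component, A: μ=7.5, E[X²]=64.5; B: μ=-1.4, E[X²]=26.96; C: μ=0.2, E[X²]=2.29.
E[X] = 0.44·7.5 + 0.28·-1.4 + 0.28·0.2 = 2.964.
E[X²] = 0.44·64.5 + 0.28·26.96 + 0.28·2.29 = 36.57.
Var(X) = E[X²] − (E[X])² = 36.57 − 8.7853 = 27.7847.

27.7847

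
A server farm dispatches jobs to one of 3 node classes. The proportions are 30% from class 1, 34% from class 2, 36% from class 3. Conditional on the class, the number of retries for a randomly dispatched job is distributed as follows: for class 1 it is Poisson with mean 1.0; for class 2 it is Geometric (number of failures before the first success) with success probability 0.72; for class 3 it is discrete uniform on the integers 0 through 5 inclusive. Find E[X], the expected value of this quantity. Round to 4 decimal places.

Component means — 1: 1; 2: 0.388889; 3: 2.5.
E[X] = 0.3·1 + 0.34·0.388889 + 0.36·2.5 = 1.33222.

1.3322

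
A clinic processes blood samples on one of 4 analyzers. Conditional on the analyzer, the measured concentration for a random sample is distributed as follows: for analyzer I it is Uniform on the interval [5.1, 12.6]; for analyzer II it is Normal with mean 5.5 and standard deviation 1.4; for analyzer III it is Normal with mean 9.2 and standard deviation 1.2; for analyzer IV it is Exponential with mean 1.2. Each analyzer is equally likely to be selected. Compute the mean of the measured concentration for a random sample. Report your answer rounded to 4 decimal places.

6.1875

Component means — I: 8.85; II: 5.5; III: 9.2; IV: 1.2.
E[X] = 0.25·8.85 + 0.25·5.5 + 0.25·9.2 + 0.25·1.2 = 6.1875.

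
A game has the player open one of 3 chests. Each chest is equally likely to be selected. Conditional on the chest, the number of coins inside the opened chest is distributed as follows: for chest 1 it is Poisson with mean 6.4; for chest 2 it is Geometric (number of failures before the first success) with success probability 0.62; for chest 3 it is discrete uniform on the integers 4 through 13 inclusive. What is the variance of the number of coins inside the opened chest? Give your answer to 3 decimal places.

16.336

Per component, 1: μ=6.4, E[X²]=47.36; 2: μ=0.612903, E[X²]=1.3642; 3: μ=8.5, E[X²]=80.5.
E[X] = 0.333333·6.4 + 0.333333·0.612903 + 0.333333·8.5 = 5.17097.
E[X²] = 0.333333·47.36 + 0.333333·1.3642 + 0.333333·80.5 = 43.0747.
Var(X) = E[X²] − (E[X])² = 43.0747 − 26.7389 = 16.3358.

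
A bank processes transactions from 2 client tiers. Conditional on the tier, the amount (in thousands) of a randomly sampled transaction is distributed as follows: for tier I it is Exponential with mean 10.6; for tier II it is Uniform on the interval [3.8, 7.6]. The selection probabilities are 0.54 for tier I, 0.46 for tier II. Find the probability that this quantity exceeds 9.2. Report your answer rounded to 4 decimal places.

Conditional on each tier, P(X > 9.2): I: 0.419822; II: 0.
By total probability, P(X > 9.2) = 0.54·0.419822 + 0.46·0 = 0.226704.

0.2267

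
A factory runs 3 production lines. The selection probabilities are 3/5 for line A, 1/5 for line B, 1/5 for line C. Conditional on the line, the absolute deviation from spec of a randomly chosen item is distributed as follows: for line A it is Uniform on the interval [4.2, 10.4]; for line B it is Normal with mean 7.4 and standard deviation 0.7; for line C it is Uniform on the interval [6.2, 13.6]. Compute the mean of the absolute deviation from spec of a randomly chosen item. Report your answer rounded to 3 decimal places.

Component means — A: 7.3; B: 7.4; C: 9.9.
E[X] = 0.6·7.3 + 0.2·7.4 + 0.2·9.9 = 7.84.

7.840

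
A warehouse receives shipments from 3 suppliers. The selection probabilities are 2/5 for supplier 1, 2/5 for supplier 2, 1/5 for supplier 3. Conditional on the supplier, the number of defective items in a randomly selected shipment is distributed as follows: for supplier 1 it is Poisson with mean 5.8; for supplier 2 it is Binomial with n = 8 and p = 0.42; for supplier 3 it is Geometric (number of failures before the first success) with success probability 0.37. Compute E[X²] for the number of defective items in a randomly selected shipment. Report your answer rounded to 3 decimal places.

22.572

For each component E[X²] = Var + (mean)², giving 1: 39.44; 2: 13.2384; 3: 7.5011.
Overall E[X²] = 0.4·39.44 + 0.4·13.2384 + 0.2·7.5011 = 22.5716.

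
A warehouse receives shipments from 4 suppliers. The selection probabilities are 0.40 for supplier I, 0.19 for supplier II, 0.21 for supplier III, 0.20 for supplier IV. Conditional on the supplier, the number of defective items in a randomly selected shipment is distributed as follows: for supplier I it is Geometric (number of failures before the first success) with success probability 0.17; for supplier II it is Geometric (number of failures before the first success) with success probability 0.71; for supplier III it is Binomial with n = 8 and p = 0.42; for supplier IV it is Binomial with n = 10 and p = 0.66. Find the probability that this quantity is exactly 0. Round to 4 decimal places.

Conditional on each supplier, P(X = 0): I: 0.17; II: 0.71; III: 0.0128063; IV: 2.06438e-05.
By total probability, P(X = 0) = 0.4·0.17 + 0.19·0.71 + 0.21·0.0128063 + 0.2·2.06438e-05 = 0.205593.

0.2056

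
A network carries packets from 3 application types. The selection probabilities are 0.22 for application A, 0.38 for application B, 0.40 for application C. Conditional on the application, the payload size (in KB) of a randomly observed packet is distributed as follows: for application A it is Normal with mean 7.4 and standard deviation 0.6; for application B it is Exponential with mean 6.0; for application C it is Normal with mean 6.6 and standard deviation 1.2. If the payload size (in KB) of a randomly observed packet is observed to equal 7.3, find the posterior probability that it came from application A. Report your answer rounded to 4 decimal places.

0.5242

Likelihoods f(7.3 | ·): A: 0.655733; B: 0.0493693; C: 0.280439.
Posterior ∝ prior × likelihood. Numerator for A: 0.22·0.655733 = 0.144261.
Normalizing constant: 0.22·0.655733 + 0.38·0.0493693 + 0.4·0.280439 = 0.275197.
P(A | observation) = 0.144261 / 0.275197 = 0.52421.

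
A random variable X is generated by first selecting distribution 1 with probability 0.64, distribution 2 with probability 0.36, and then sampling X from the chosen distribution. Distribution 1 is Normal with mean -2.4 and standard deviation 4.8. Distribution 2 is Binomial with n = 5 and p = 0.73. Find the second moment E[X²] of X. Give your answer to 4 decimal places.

For each component E[X²] = Var + (mean)², giving 1: 28.8; 2: 14.308.
Overall E[X²] = 0.64·28.8 + 0.36·14.308 = 23.5829.

23.5829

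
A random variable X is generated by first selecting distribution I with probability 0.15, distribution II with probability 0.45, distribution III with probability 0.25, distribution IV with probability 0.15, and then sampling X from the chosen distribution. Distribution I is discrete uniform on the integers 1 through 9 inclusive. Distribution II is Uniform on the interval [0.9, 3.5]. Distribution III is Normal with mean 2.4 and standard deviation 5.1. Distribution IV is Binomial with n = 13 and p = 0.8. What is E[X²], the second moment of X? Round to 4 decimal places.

For each component E[X²] = Var + (mean)², giving I: 31.6667; II: 5.40333; III: 31.77; IV: 110.24.
Overall E[X²] = 0.15·31.6667 + 0.45·5.40333 + 0.25·31.77 + 0.15·110.24 = 31.66.

31.6600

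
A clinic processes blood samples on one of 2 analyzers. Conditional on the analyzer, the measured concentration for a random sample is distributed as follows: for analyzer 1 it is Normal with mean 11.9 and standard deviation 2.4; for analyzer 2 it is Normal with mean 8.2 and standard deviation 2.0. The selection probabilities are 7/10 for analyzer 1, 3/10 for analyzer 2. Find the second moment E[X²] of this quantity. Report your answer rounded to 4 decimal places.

124.5310

For each component E[X²] = Var + (mean)², giving 1: 147.37; 2: 71.24.
Overall E[X²] = 0.7·147.37 + 0.3·71.24 = 124.531.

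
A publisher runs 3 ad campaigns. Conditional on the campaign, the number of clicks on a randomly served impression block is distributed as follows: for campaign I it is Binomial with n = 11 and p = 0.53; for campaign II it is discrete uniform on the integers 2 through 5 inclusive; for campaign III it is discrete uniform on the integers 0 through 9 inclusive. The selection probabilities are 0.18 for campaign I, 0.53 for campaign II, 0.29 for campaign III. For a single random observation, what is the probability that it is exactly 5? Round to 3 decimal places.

Conditional on each campaign, P(X = 5): I: 0.208261; II: 0.25; III: 0.1.
By total probability, P(X = 5) = 0.18·0.208261 + 0.53·0.25 + 0.29·0.1 = 0.198987.

0.199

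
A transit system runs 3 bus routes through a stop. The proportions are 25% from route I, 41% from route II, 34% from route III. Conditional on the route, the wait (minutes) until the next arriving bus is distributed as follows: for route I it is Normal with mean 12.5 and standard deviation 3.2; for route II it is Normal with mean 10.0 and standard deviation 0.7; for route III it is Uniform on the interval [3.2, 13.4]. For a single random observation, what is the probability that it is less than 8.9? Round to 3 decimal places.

0.246

Conditional on each route, P(X < 8.9): I: 0.130295; II: 0.0580416; III: 0.558824.
By total probability, P(X < 8.9) = 0.25·0.130295 + 0.41·0.0580416 + 0.34·0.558824 = 0.246371.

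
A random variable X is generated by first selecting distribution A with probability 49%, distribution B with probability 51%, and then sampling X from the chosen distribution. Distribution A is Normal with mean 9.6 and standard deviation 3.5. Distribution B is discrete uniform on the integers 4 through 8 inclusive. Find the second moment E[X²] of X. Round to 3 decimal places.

For each component E[X²] = Var + (mean)², giving A: 104.41; B: 38.
Overall E[X²] = 0.49·104.41 + 0.51·38 = 70.5409.

70.541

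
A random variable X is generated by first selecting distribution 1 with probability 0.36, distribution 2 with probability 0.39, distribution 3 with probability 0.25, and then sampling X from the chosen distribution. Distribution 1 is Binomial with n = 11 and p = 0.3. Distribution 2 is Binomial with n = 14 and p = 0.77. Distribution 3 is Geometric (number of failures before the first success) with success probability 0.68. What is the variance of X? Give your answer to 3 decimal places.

Per component, 1: μ=3.3, E[X²]=13.2; 2: μ=10.78, E[X²]=118.688; 3: μ=0.470588, E[X²]=0.913495.
E[X] = 0.36·3.3 + 0.39·10.78 + 0.25·0.470588 = 5.50985.
E[X²] = 0.36·13.2 + 0.39·118.688 + 0.25·0.913495 = 51.2686.
Var(X) = E[X²] − (E[X])² = 51.2686 − 30.3584 = 20.9102.

20.910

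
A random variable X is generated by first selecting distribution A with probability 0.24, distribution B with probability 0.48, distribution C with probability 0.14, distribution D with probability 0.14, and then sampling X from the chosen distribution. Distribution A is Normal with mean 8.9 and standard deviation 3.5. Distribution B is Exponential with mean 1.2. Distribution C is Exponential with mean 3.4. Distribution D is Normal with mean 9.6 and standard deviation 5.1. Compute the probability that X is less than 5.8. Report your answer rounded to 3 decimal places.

Conditional on each component, P(X < 5.8): A: 0.187886; B: 0.99204; C: 0.818388; D: 0.228106.
By total probability, P(X < 5.8) = 0.24·0.187886 + 0.48·0.99204 + 0.14·0.818388 + 0.14·0.228106 = 0.667781.

0.668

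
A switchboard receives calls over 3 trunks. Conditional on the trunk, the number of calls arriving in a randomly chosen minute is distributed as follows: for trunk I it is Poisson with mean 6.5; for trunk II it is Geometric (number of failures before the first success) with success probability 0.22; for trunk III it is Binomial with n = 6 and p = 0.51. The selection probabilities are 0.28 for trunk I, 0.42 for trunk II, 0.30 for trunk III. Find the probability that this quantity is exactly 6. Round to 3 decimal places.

0.070

Conditional on each trunk, P(X = 6): I: 0.157483; II: 0.0495439; III: 0.0175963.
By total probability, P(X = 6) = 0.28·0.157483 + 0.42·0.0495439 + 0.3·0.0175963 = 0.0701826.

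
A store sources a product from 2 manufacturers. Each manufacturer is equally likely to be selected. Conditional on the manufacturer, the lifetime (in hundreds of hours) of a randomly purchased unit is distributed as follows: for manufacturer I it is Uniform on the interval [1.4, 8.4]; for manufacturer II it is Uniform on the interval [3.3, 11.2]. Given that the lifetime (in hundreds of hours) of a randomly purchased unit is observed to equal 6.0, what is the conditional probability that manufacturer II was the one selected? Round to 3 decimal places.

Likelihoods f(6.0 | ·): I: 0.142857; II: 0.126582.
Posterior ∝ prior × likelihood. Numerator for II: 0.5·0.126582 = 0.0632911.
Normalizing constant: 0.5·0.142857 + 0.5·0.126582 = 0.13472.
P(II | observation) = 0.0632911 / 0.13472 = 0.469799.

0.470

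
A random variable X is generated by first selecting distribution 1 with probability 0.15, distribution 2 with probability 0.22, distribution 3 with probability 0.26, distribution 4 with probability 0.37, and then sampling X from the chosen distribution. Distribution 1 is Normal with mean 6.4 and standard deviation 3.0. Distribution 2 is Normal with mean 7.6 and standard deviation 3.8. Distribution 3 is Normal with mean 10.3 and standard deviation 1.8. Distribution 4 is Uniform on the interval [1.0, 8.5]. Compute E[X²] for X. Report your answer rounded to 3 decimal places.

For each component E[X²] = Var + (mean)², giving 1: 49.96; 2: 72.2; 3: 109.33; 4: 27.25.
Overall E[X²] = 0.15·49.96 + 0.22·72.2 + 0.26·109.33 + 0.37·27.25 = 61.8863.

61.886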